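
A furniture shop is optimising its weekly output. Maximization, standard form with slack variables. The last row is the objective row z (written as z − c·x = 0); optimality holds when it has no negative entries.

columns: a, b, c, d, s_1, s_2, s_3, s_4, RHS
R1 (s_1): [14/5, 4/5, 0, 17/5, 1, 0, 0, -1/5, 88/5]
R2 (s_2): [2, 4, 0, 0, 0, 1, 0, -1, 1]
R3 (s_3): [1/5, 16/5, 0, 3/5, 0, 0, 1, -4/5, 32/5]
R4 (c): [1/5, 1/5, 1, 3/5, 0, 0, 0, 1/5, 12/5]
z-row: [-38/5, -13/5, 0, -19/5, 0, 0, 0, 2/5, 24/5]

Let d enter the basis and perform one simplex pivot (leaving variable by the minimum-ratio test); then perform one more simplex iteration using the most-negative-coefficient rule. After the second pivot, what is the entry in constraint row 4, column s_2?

-1/6

Ratio test on column d — row 1: (88/5)/(17/5) = 88/17; row 2: entry 0 ≤ 0; row 3: (32/5)/(3/5) = 32/3; row 4: (12/5)/(3/5) = 4. Minimum is 4 at row 4 (c leaves); pivot element 3/5.
Divide row 4 by 3/5; eliminate column d from the other rows.
Second iteration: most negative z-row entry is -19/3 in column a, so a enters.
Ratio test on column a — row 1: 4/(5/3) = 12/5; row 2: 1/2 = 1/2; row 3: entry 0 ≤ 0; row 4: 4/(1/3) = 12. Minimum is 1/2 at row 2 (s_2 leaves); pivot element 2.
Divide row 2 by 2; eliminate column a from the other rows.
After both pivots, the entry at constraint row 4, column s_2 is -1/6.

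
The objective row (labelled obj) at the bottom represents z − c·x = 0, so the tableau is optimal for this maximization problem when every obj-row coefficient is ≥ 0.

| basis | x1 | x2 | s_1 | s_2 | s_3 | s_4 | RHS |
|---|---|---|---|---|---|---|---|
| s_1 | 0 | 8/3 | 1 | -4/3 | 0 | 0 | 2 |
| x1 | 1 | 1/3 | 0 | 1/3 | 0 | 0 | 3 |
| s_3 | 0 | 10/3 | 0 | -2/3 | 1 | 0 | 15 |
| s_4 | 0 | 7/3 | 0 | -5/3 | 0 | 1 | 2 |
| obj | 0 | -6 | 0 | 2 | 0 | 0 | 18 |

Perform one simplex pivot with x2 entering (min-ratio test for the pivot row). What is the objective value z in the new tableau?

Ratio test on column x2 — row 1: 2/(8/3) = 3/4; row 2: 3/(1/3) = 9; row 3: 15/(10/3) = 9/2; row 4: 2/(7/3) = 6/7. Minimum is 3/4 at row 1 (s_1 leaves); pivot element 8/3.
Pivot on row 1; the obj-row RHS becomes 18 − (-6)·(3/4) = 45/2.

45/2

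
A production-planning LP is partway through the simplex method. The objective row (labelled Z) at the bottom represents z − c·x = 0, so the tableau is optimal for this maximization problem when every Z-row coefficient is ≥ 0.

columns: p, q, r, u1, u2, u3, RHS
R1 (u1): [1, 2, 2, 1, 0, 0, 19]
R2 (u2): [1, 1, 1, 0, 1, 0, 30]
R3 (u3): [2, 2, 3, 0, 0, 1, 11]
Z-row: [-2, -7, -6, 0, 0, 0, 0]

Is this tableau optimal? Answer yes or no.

The Z-row has a negative entry -7 in column q, so it is not optimal.

no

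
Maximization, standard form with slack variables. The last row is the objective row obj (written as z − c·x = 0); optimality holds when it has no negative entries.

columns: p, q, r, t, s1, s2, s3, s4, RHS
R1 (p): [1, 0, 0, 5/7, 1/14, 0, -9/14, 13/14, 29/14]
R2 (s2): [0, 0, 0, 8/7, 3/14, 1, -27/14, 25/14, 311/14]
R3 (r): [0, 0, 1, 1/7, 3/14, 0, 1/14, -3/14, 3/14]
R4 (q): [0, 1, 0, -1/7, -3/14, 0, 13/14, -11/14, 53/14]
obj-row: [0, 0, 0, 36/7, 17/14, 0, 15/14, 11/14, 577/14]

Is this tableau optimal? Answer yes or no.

Every obj-row coefficient is ≥ 0, so the tableau is optimal.

yes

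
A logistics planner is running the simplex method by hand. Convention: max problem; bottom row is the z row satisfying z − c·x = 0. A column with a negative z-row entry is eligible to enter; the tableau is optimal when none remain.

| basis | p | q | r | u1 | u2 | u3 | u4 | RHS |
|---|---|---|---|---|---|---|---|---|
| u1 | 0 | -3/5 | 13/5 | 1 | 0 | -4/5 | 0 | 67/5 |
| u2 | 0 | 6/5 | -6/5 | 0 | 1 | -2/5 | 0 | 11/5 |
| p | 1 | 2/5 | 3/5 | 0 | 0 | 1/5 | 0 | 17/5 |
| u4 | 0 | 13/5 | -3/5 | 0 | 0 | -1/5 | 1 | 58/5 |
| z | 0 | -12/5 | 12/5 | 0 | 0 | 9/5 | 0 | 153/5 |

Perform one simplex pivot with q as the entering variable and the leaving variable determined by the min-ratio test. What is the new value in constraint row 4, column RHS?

41/6

Ratio test on column q — row 1: entry -3/5 ≤ 0; row 2: (11/5)/(6/5) = 11/6; row 3: (17/5)/(2/5) = 17/2; row 4: (58/5)/(13/5) = 58/13. Minimum is 11/6 at row 2 (u2 leaves); pivot element 6/5.
Divide row 2 by 6/5; eliminate column q from the other rows.
Row 4 update in column RHS: 58/5 − (13/5)·(11/6) = 41/6.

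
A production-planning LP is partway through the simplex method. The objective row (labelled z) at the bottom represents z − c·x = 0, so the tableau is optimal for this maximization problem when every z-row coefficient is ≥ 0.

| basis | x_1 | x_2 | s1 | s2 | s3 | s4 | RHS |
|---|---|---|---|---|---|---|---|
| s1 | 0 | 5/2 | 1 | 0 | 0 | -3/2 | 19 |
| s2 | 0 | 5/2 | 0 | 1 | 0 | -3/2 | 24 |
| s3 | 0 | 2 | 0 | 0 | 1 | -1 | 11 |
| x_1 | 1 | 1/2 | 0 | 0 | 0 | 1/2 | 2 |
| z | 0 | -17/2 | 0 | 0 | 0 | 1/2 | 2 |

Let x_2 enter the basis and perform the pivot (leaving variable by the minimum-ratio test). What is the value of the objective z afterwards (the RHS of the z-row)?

36

Ratio test on column x_2 — row 1: 19/(5/2) = 38/5; row 2: 24/(5/2) = 48/5; row 3: 11/2 = 11/2; row 4: 2/(1/2) = 4. Minimum is 4 at row 4 (x_1 leaves); pivot element 1/2.
Pivot on row 4; the z-row RHS becomes 2 − (-17/2)·4 = 36.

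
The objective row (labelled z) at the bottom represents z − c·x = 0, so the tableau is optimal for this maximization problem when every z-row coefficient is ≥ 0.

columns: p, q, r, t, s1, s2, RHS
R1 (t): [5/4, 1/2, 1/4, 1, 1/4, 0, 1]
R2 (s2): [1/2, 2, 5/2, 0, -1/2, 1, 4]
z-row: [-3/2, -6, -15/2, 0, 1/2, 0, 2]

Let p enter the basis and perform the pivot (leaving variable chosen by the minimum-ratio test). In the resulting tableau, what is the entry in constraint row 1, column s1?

Ratio test on column p — row 1: 1/(5/4) = 4/5; row 2: 4/(1/2) = 8. Minimum is 4/5 at row 1 (t leaves); pivot element 5/4.
Divide row 1 by 5/4; eliminate column p from the other rows.
In the new row 1, the s1 entry is the old entry divided by the pivot: (1/4)/(5/4) = 1/5.

1/5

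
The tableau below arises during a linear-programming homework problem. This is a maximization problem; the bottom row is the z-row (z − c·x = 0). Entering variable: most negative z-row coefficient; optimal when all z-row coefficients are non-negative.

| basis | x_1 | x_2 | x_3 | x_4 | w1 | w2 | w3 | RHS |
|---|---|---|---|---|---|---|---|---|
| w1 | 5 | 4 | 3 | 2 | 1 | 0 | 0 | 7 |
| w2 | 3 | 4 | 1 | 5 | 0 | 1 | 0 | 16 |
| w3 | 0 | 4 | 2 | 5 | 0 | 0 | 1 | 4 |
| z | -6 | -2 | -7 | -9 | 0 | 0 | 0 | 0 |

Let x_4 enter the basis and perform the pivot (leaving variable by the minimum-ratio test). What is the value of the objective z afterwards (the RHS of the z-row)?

Ratio test on column x_4 — row 1: 7/2 = 7/2; row 2: 16/5 = 16/5; row 3: 4/5 = 4/5. Minimum is 4/5 at row 3 (w3 leaves); pivot element 5.
Pivot on row 3; the z-row RHS becomes 0 − (-9)·(4/5) = 36/5.

36/5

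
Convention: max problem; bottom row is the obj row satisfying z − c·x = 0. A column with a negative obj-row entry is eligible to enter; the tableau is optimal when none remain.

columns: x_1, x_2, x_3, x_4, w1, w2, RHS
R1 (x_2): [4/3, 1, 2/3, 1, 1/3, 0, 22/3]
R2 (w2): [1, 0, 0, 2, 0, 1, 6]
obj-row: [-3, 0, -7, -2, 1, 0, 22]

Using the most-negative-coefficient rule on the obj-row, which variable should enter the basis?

x_3

Negative obj-row entries: x_1: -3, x_3: -7, x_4: -2.
The most negative is -7 in column x_3, so x_3 enters.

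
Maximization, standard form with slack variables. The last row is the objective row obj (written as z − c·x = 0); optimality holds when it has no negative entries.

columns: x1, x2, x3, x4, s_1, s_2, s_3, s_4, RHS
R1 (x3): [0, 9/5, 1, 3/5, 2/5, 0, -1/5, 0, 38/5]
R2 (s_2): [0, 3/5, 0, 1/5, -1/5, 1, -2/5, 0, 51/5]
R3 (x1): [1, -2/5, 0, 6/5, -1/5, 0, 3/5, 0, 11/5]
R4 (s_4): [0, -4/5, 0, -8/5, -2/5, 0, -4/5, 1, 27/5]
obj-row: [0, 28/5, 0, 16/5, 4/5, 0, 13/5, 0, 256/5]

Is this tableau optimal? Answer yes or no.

Every obj-row coefficient is ≥ 0, so the tableau is optimal.

yes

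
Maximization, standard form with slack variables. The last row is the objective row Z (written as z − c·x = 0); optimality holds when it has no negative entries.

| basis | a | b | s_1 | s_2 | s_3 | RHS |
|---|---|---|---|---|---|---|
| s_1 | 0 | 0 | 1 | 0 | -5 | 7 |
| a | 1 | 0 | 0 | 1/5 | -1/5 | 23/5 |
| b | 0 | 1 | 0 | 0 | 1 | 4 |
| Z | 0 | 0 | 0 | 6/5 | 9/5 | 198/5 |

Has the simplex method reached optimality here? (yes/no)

Every Z-row coefficient is ≥ 0, so the tableau is optimal.

yes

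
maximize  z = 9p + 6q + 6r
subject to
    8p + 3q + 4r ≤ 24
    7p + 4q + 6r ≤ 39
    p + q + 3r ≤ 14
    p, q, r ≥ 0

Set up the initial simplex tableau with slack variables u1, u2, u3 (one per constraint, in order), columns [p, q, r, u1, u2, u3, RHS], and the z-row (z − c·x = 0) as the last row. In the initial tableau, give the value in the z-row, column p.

The z-row carries the negated objective coefficients: the p entry is -9.

-9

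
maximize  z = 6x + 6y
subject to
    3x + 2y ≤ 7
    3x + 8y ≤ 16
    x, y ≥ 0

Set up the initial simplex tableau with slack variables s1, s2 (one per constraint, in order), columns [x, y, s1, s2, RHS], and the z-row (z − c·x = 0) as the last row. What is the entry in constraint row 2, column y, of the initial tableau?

Constraint 2 has coefficient 8 on y.

8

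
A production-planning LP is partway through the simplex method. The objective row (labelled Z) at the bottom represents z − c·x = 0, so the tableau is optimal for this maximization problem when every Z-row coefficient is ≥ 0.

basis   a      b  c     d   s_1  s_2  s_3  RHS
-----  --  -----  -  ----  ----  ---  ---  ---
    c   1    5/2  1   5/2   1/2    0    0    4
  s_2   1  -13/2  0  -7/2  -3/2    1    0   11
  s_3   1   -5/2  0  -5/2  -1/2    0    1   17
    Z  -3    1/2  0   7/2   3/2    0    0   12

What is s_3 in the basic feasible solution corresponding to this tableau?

17

s_3 is basic (row 3); its value is the RHS of that row, 17.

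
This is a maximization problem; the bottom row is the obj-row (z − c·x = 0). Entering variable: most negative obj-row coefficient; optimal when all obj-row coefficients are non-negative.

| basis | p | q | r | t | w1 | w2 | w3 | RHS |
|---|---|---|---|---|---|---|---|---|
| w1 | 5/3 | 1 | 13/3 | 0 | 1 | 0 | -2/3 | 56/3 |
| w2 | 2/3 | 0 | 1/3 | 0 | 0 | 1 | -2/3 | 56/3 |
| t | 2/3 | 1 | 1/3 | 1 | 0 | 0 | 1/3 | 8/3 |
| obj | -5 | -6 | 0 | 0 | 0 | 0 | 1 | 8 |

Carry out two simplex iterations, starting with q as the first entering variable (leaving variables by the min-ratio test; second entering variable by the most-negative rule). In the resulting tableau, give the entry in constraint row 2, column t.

-1

Ratio test on column q — row 1: (56/3)/1 = 56/3; row 2: entry 0 ≤ 0; row 3: (8/3)/1 = 8/3. Minimum is 8/3 at row 3 (t leaves); pivot element 1.
Divide row 3 by 1; eliminate column q from the other rows.
Second iteration: most negative obj-row entry is -1 in column p, so p enters.
Ratio test on column p — row 1: 16/1 = 16; row 2: (56/3)/(2/3) = 28; row 3: (8/3)/(2/3) = 4. Minimum is 4 at row 3 (q leaves); pivot element 2/3.
Divide row 3 by 2/3; eliminate column p from the other rows.
After both pivots, the entry at constraint row 2, column t is -1.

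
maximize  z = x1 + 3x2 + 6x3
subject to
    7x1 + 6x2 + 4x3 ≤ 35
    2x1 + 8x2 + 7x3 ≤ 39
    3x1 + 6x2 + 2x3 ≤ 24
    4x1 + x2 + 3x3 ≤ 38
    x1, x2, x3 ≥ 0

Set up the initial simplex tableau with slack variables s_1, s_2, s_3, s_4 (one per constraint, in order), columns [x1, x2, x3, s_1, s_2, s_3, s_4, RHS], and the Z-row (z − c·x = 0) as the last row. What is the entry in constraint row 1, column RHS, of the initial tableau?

35

The RHS of constraint 1 is b_1 = 35.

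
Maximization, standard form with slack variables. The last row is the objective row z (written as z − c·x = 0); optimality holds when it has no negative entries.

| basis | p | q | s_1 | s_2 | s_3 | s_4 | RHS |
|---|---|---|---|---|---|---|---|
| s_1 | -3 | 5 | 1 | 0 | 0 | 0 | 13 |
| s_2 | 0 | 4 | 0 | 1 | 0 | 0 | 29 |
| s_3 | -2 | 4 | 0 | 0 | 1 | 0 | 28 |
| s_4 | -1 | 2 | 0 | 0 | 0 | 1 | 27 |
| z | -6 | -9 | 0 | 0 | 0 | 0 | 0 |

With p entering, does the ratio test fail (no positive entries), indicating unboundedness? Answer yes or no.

Every constraint-row entry in column p is ≤ 0, so increasing p is unbounded.

yes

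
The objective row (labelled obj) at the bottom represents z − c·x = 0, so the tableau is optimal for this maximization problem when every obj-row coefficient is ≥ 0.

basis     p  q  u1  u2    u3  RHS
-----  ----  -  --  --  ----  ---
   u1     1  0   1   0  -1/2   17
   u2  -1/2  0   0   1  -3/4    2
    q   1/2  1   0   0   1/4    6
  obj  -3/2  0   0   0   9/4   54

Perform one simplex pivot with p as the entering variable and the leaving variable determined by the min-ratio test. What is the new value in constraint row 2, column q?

1

Ratio test on column p — row 1: 17/1 = 17; row 2: entry -1/2 ≤ 0; row 3: 6/(1/2) = 12. Minimum is 12 at row 3 (q leaves); pivot element 1/2.
Divide row 3 by 1/2; eliminate column p from the other rows.
Row 2 update in column q: 0 − (-1/2)·2 = 1.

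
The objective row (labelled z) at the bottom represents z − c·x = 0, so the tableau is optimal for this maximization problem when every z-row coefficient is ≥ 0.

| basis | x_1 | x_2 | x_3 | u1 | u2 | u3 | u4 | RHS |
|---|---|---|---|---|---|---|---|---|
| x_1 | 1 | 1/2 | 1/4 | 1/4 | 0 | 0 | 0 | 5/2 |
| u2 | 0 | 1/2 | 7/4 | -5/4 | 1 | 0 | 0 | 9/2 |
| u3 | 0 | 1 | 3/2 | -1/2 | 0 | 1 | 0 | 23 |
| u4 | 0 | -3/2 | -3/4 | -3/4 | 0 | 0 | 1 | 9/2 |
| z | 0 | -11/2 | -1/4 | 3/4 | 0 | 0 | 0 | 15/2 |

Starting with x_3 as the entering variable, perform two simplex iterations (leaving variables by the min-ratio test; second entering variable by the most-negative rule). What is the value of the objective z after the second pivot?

Ratio test on column x_3 — row 1: (5/2)/(1/4) = 10; row 2: (9/2)/(7/4) = 18/7; row 3: 23/(3/2) = 46/3; row 4: entry -3/4 ≤ 0. Minimum is 18/7 at row 2 (u2 leaves); pivot element 7/4.
Pivot on row 2; the z-row RHS becomes 15/2 − (-1/4)·(18/7) = 57/7.
Next entering variable (most negative z-row entry -38/7): x_2.
Ratio test on column x_2 — row 1: (13/7)/(3/7) = 13/3; row 2: (18/7)/(2/7) = 9; row 3: (134/7)/(4/7) = 67/2; row 4: entry -9/7 ≤ 0. Minimum is 13/3 at row 1 (x_1 leaves); pivot element 3/7.
After the second pivot the z-row RHS is 57/7 − (-38/7)·(13/3) = 95/3.

95/3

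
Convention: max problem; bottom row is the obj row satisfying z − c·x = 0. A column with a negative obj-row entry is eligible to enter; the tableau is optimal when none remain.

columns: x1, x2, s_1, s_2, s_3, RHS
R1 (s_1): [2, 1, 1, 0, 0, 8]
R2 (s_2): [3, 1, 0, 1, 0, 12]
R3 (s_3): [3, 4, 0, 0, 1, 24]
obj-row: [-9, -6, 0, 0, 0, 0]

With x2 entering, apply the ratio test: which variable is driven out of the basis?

s_3

Column x2 entries and ratios — s_1: 8/1 = 8; s_2: 12/1 = 12; s_3: 24/4 = 6.
Smallest ratio is 6 in the row of s_3, so s_3 leaves.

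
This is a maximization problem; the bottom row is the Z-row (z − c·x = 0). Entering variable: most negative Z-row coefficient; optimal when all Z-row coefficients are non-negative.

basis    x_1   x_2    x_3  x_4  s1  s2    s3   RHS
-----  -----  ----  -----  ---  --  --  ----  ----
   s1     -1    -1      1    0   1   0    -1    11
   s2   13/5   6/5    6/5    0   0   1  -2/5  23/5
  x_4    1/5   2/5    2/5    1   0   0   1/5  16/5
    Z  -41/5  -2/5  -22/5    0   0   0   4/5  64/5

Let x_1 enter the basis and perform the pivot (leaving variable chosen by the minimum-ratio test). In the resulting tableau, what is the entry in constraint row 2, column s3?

Ratio test on column x_1 — row 1: entry -1 ≤ 0; row 2: (23/5)/(13/5) = 23/13; row 3: (16/5)/(1/5) = 16. Minimum is 23/13 at row 2 (s2 leaves); pivot element 13/5.
Divide row 2 by 13/5; eliminate column x_1 from the other rows.
In the new row 2, the s3 entry is the old entry divided by the pivot: (-2/5)/(13/5) = -2/13.

-2/13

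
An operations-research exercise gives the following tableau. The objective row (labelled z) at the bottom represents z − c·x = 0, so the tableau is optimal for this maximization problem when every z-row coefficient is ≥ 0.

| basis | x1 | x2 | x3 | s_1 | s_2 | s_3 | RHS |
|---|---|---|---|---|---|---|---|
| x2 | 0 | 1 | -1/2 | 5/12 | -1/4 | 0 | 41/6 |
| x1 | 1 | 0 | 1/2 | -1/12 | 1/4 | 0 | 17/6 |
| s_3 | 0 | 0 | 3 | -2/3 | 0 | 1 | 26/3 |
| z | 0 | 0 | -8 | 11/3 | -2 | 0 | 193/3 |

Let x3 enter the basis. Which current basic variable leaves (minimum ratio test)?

s_3

Column x3 entries and ratios — x2: -1/2 ≤ 0, skip; x1: (17/6)/(1/2) = 17/3; s_3: (26/3)/3 = 26/9.
Smallest ratio is 26/9 in the row of s_3, so s_3 leaves.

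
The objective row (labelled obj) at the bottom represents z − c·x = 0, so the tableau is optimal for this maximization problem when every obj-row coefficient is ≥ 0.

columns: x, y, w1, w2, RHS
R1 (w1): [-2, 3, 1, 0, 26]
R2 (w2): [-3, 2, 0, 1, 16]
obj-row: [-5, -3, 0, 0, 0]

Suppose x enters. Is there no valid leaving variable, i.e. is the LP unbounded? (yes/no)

Every constraint-row entry in column x is ≤ 0, so increasing x is unbounded.

yes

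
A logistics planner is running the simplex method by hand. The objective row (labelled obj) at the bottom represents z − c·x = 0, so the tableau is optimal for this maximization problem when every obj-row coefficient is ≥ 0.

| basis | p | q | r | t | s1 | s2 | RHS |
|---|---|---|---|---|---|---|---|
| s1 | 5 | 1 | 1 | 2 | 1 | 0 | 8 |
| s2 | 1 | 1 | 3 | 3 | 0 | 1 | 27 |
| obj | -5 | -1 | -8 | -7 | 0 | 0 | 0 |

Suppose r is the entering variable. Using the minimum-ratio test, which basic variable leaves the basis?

Column r entries and ratios — s1: 8/1 = 8; s2: 27/3 = 9.
Smallest ratio is 8 in the row of s1, so s1 leaves.

s1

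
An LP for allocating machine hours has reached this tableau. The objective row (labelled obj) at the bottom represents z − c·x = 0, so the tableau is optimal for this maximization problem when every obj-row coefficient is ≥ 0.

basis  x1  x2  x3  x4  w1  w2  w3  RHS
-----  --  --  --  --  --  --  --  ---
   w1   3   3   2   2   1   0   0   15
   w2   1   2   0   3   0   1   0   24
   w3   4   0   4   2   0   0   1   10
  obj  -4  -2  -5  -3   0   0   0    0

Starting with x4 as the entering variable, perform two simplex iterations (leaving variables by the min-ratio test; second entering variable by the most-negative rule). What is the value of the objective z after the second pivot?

55/3

Ratio test on column x4 — row 1: 15/2 = 15/2; row 2: 24/3 = 8; row 3: 10/2 = 5. Minimum is 5 at row 3 (w3 leaves); pivot element 2.
Pivot on row 3; the obj-row RHS becomes 0 − (-3)·5 = 15.
Next entering variable (most negative obj-row entry -2): x2.
Ratio test on column x2 — row 1: 5/3 = 5/3; row 2: 9/2 = 9/2; row 3: entry 0 ≤ 0. Minimum is 5/3 at row 1 (w1 leaves); pivot element 3.
After the second pivot the obj-row RHS is 15 − (-2)·(5/3) = 55/3.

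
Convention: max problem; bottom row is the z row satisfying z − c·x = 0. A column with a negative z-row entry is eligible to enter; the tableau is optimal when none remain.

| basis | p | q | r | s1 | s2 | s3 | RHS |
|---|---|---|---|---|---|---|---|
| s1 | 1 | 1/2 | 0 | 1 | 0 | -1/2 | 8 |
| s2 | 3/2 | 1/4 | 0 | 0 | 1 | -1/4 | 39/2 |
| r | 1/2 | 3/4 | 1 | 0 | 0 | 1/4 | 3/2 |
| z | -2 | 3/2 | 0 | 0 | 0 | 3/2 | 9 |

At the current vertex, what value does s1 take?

8

s1 is basic (row 1); its value is the RHS of that row, 8.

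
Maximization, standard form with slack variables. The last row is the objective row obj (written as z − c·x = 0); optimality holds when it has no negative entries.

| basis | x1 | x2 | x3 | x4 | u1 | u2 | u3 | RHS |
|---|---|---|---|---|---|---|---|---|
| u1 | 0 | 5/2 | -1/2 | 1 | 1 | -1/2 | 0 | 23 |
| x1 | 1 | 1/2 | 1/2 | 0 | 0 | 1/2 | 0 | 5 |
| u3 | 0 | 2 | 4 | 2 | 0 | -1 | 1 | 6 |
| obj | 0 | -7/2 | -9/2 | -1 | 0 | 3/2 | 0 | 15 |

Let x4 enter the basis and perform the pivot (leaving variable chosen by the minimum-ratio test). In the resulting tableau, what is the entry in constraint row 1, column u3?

-1/2

Ratio test on column x4 — row 1: 23/1 = 23; row 2: entry 0 ≤ 0; row 3: 6/2 = 3. Minimum is 3 at row 3 (u3 leaves); pivot element 2.
Divide row 3 by 2; eliminate column x4 from the other rows.
Row 1 update in column u3: 0 − 1·(1/2) = -1/2.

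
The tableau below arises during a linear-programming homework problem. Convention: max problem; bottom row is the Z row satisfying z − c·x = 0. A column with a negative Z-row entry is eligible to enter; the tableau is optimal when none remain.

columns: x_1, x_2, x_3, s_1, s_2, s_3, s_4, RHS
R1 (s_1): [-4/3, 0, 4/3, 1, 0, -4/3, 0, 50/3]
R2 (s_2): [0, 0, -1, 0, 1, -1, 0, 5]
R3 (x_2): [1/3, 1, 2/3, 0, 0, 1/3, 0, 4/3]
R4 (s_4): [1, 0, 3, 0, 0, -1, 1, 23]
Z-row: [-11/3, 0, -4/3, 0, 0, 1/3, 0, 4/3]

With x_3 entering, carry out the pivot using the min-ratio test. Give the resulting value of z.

Ratio test on column x_3 — row 1: (50/3)/(4/3) = 25/2; row 2: entry -1 ≤ 0; row 3: (4/3)/(2/3) = 2; row 4: 23/3 = 23/3. Minimum is 2 at row 3 (x_2 leaves); pivot element 2/3.
Pivot on row 3; the Z-row RHS becomes 4/3 − (-4/3)·2 = 4.

4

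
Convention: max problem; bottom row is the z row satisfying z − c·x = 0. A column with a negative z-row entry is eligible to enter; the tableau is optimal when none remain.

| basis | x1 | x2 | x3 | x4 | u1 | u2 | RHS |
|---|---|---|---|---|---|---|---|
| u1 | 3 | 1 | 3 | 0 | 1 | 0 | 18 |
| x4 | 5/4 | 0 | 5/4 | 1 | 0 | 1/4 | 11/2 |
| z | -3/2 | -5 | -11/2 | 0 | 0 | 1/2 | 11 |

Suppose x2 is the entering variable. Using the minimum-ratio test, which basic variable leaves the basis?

Column x2 entries and ratios — u1: 18/1 = 18; x4: 0 ≤ 0, skip.
Smallest ratio is 18 in the row of u1, so u1 leaves.

u1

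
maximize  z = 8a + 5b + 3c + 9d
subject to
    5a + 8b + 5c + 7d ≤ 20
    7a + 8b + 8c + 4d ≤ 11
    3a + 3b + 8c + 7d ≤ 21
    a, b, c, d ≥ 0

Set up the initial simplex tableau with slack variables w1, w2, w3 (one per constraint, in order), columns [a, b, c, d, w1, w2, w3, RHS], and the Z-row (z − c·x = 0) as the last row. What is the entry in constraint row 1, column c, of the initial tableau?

5

Constraint 1 has coefficient 5 on c.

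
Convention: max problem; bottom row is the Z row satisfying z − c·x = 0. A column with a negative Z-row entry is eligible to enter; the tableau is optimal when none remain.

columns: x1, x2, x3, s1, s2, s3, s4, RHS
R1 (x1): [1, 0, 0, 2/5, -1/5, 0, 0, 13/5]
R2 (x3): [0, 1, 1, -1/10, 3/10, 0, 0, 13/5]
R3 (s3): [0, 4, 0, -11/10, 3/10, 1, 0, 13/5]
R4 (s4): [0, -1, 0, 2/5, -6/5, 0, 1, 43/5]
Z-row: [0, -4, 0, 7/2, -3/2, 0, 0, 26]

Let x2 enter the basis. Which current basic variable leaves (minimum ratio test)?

s3

Column x2 entries and ratios — x1: 0 ≤ 0, skip; x3: (13/5)/1 = 13/5; s3: (13/5)/4 = 13/20; s4: -1 ≤ 0, skip.
Smallest ratio is 13/20 in the row of s3, so s3 leaves.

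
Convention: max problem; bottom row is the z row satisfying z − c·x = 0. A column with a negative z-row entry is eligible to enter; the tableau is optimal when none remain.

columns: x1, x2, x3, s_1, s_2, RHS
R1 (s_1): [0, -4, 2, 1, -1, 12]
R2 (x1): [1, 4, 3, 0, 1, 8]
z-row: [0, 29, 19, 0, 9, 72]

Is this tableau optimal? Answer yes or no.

yes

Every z-row coefficient is ≥ 0, so the tableau is optimal.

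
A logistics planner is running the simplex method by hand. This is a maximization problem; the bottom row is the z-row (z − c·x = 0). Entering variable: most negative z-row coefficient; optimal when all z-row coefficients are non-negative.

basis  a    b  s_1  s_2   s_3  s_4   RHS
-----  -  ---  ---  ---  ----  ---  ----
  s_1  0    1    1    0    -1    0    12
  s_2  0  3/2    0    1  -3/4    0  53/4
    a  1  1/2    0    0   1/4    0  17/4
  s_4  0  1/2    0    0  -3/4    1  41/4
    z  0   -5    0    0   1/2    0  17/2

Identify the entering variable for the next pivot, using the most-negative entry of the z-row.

Negative z-row entries: b: -5.
The most negative is -5 in column b, so b enters.

b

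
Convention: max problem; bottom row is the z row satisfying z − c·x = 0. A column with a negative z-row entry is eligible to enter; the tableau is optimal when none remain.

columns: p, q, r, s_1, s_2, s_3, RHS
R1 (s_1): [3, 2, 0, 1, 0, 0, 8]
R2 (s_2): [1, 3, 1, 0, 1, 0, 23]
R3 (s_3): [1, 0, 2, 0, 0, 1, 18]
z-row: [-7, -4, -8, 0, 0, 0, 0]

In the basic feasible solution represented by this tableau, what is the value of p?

p is not in the basis, so in the current basic feasible solution p = 0.

0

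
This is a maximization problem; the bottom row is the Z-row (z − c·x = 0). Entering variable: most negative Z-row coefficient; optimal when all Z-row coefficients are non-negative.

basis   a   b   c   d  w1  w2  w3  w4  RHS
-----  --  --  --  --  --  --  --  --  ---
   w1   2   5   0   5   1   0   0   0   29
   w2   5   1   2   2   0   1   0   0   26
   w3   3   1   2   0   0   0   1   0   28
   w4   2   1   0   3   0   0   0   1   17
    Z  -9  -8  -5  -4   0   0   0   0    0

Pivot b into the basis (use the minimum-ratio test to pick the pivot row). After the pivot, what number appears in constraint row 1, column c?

Ratio test on column b — row 1: 29/5 = 29/5; row 2: 26/1 = 26; row 3: 28/1 = 28; row 4: 17/1 = 17. Minimum is 29/5 at row 1 (w1 leaves); pivot element 5.
Divide row 1 by 5; eliminate column b from the other rows.
In the new row 1, the c entry is the old entry divided by the pivot: 0/5 = 0.

0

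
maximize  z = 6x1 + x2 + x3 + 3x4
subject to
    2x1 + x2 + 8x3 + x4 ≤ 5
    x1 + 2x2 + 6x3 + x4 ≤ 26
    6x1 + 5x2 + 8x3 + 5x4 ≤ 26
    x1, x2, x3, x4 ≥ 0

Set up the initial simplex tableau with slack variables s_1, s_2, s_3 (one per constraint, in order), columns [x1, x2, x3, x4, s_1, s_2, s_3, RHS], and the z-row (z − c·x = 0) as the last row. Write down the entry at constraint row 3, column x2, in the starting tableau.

5

Constraint 3 has coefficient 5 on x2.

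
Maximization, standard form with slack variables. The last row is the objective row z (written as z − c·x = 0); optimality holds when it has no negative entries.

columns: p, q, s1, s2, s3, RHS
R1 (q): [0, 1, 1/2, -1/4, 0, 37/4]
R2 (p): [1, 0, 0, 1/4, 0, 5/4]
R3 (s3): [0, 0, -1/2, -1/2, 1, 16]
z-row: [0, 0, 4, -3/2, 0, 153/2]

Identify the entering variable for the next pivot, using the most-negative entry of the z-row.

Negative z-row entries: s2: -3/2.
The most negative is -3/2 in column s2, so s2 enters.

s2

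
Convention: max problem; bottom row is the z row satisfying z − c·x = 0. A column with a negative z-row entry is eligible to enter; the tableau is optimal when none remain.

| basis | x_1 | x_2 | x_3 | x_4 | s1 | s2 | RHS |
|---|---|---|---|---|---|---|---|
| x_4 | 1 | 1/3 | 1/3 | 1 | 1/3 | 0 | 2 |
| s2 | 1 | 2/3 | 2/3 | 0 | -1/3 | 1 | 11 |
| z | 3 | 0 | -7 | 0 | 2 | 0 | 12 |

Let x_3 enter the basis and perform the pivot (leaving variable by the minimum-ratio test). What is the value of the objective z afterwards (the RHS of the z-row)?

54

Ratio test on column x_3 — row 1: 2/(1/3) = 6; row 2: 11/(2/3) = 33/2. Minimum is 6 at row 1 (x_4 leaves); pivot element 1/3.
Pivot on row 1; the z-row RHS becomes 12 − (-7)·6 = 54.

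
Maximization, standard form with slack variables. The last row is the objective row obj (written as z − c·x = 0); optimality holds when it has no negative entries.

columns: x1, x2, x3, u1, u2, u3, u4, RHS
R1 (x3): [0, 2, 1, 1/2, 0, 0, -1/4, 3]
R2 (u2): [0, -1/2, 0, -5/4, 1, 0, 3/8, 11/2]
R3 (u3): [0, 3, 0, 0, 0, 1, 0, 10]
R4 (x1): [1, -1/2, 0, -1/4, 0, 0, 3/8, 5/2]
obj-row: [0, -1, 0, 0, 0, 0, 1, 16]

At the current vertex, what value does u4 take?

u4 is not in the basis, so in the current basic feasible solution u4 = 0.

0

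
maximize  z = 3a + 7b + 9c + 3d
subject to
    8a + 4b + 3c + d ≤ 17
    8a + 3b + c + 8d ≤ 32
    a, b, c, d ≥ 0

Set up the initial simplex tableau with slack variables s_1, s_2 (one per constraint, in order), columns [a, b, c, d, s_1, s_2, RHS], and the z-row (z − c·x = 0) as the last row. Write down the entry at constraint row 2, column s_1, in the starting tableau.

0

Slack s_1 belongs to constraint 1; its column is the unit vector e_1, so the entry in row 2 is 0.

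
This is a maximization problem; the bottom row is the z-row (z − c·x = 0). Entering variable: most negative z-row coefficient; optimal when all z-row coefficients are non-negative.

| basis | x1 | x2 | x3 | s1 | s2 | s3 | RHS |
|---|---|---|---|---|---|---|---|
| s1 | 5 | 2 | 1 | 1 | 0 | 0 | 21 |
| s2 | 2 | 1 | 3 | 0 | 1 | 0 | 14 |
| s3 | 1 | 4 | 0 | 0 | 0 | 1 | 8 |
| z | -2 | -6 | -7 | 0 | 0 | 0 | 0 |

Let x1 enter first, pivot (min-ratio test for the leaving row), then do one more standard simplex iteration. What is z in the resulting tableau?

Ratio test on column x1 — row 1: 21/5 = 21/5; row 2: 14/2 = 7; row 3: 8/1 = 8. Minimum is 21/5 at row 1 (s1 leaves); pivot element 5.
Pivot on row 1; the z-row RHS becomes 0 − (-2)·(21/5) = 42/5.
Next entering variable (most negative z-row entry -33/5): x3.
Ratio test on column x3 — row 1: (21/5)/(1/5) = 21; row 2: (28/5)/(13/5) = 28/13; row 3: entry -1/5 ≤ 0. Minimum is 28/13 at row 2 (s2 leaves); pivot element 13/5.
After the second pivot the z-row RHS is 42/5 − (-33/5)·(28/13) = 294/13.

294/13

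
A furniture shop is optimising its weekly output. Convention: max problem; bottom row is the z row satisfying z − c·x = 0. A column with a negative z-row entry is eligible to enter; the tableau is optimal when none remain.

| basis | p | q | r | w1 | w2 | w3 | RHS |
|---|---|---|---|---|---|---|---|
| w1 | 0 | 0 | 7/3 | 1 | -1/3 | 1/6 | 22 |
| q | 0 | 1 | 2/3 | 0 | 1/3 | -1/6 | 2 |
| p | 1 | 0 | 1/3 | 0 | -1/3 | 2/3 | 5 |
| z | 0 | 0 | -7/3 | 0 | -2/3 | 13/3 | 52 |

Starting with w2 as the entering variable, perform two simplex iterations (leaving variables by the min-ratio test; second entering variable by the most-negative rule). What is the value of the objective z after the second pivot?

59

Ratio test on column w2 — row 1: entry -1/3 ≤ 0; row 2: 2/(1/3) = 6; row 3: entry -1/3 ≤ 0. Minimum is 6 at row 2 (q leaves); pivot element 1/3.
Pivot on row 2; the z-row RHS becomes 52 − (-2/3)·6 = 56.
Next entering variable (most negative z-row entry -1): r.
Ratio test on column r — row 1: 24/3 = 8; row 2: 6/2 = 3; row 3: 7/1 = 7. Minimum is 3 at row 2 (w2 leaves); pivot element 2.
After the second pivot the z-row RHS is 56 − (-1)·3 = 59.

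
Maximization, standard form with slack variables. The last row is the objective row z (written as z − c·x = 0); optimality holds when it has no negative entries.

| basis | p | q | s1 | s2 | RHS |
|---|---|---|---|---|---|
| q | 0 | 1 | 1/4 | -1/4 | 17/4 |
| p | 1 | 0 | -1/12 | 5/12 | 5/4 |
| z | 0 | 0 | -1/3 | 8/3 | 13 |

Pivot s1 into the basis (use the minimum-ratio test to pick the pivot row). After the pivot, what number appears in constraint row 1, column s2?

-1

Ratio test on column s1 — row 1: (17/4)/(1/4) = 17; row 2: entry -1/12 ≤ 0. Minimum is 17 at row 1 (q leaves); pivot element 1/4.
Divide row 1 by 1/4; eliminate column s1 from the other rows.
In the new row 1, the s2 entry is the old entry divided by the pivot: (-1/4)/(1/4) = -1.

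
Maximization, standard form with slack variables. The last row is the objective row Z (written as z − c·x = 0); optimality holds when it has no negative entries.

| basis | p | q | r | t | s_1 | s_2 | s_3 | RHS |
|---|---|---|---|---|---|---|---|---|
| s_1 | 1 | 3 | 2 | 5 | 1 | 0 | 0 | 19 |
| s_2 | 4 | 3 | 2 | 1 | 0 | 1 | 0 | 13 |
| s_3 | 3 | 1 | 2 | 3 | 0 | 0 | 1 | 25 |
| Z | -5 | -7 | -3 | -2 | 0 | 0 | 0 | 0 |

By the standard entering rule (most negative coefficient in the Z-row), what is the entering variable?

q

Negative Z-row entries: p: -5, q: -7, r: -3, t: -2.
The most negative is -7 in column q, so q enters.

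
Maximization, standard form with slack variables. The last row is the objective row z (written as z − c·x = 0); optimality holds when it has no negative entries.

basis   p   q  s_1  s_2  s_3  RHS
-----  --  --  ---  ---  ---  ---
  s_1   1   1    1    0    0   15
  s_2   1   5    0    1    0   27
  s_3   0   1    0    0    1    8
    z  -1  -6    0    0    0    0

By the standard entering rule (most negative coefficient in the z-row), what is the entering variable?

Negative z-row entries: p: -1, q: -6.
The most negative is -6 in column q, so q enters.

q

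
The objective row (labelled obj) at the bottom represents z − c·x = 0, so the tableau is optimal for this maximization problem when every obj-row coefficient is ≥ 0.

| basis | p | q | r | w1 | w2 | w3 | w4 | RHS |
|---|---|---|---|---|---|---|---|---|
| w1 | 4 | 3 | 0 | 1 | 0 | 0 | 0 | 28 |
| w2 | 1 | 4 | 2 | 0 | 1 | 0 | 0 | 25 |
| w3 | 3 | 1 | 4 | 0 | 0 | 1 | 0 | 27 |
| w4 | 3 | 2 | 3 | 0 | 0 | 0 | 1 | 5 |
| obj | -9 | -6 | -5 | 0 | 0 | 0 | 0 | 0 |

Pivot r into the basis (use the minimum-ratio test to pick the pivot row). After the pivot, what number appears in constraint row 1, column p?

4

Ratio test on column r — row 1: entry 0 ≤ 0; row 2: 25/2 = 25/2; row 3: 27/4 = 27/4; row 4: 5/3 = 5/3. Minimum is 5/3 at row 4 (w4 leaves); pivot element 3.
Divide row 4 by 3; eliminate column r from the other rows.
Row 1 update in column p: 4 − 0·1 = 4.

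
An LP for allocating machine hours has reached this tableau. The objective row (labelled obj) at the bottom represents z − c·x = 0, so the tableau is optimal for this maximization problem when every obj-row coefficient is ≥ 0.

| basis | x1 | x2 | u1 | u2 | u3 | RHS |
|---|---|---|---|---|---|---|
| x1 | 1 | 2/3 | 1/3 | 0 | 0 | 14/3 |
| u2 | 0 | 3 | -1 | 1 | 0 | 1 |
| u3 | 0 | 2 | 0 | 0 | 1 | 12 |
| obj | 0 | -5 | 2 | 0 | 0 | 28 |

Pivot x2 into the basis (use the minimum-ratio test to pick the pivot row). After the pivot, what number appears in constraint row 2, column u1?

-1/3

Ratio test on column x2 — row 1: (14/3)/(2/3) = 7; row 2: 1/3 = 1/3; row 3: 12/2 = 6. Minimum is 1/3 at row 2 (u2 leaves); pivot element 3.
Divide row 2 by 3; eliminate column x2 from the other rows.
In the new row 2, the u1 entry is the old entry divided by the pivot: (-1)/3 = -1/3.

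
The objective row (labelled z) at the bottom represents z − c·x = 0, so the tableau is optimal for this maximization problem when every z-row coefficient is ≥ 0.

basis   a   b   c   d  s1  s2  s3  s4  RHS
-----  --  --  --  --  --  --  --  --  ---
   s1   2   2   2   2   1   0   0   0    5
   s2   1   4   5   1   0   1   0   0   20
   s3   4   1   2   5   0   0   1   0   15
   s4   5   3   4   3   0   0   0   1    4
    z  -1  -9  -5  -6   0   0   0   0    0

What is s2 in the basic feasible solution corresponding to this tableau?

20

s2 is basic (row 2); its value is the RHS of that row, 20.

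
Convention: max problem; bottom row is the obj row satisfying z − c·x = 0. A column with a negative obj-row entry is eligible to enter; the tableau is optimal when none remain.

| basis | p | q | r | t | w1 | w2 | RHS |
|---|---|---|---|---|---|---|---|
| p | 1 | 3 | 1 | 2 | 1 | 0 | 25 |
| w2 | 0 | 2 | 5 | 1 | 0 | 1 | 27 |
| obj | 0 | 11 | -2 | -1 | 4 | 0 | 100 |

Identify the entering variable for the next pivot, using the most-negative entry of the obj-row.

Negative obj-row entries: r: -2, t: -1.
The most negative is -2 in column r, so r enters.

r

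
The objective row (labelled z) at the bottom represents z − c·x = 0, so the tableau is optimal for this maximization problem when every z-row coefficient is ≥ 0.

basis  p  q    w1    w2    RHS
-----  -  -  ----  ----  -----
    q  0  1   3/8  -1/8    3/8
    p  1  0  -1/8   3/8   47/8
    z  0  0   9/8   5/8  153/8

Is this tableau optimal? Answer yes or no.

Every z-row coefficient is ≥ 0, so the tableau is optimal.

yes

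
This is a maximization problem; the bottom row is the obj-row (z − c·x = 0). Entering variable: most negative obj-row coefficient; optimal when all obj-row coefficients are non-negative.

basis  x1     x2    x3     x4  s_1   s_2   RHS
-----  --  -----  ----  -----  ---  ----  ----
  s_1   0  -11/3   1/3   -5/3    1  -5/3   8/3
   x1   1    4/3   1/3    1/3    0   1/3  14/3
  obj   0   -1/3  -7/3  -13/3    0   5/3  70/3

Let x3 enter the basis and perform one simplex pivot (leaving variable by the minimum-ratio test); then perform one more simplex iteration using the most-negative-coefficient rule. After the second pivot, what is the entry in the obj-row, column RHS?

Ratio test on column x3 — row 1: (8/3)/(1/3) = 8; row 2: (14/3)/(1/3) = 14. Minimum is 8 at row 1 (s_1 leaves); pivot element 1/3.
Divide row 1 by 1/3; eliminate column x3 from the other rows.
Second iteration: most negative obj-row entry is -26 in column x2, so x2 enters.
Ratio test on column x2 — row 1: entry -11 ≤ 0; row 2: 2/5 = 2/5. Minimum is 2/5 at row 2 (x1 leaves); pivot element 5.
Divide row 2 by 5; eliminate column x2 from the other rows.
After both pivots, the entry at the obj-row, column RHS is 262/5.

262/5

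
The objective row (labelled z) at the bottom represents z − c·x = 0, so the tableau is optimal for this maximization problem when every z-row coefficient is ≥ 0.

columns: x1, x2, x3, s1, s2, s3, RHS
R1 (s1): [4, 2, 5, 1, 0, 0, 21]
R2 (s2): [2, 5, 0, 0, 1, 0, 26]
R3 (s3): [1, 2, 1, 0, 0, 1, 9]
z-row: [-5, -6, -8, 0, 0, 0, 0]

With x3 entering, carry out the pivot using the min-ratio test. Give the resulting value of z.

Ratio test on column x3 — row 1: 21/5 = 21/5; row 2: entry 0 ≤ 0; row 3: 9/1 = 9. Minimum is 21/5 at row 1 (s1 leaves); pivot element 5.
Pivot on row 1; the z-row RHS becomes 0 − (-8)·(21/5) = 168/5.

168/5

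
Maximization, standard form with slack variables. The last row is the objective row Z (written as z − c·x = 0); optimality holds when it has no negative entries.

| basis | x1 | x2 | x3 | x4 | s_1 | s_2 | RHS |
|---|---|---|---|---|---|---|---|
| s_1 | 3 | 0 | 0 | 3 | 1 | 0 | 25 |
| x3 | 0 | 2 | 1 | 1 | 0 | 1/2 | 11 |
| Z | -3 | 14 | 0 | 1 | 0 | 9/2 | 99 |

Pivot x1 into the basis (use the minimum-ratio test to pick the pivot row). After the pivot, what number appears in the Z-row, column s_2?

9/2

Ratio test on column x1 — row 1: 25/3 = 25/3; row 2: entry 0 ≤ 0. Minimum is 25/3 at row 1 (s_1 leaves); pivot element 3.
Divide row 1 by 3; eliminate column x1 from the other rows.
Z-row update in column s_2: 9/2 − (-3)·0 = 9/2.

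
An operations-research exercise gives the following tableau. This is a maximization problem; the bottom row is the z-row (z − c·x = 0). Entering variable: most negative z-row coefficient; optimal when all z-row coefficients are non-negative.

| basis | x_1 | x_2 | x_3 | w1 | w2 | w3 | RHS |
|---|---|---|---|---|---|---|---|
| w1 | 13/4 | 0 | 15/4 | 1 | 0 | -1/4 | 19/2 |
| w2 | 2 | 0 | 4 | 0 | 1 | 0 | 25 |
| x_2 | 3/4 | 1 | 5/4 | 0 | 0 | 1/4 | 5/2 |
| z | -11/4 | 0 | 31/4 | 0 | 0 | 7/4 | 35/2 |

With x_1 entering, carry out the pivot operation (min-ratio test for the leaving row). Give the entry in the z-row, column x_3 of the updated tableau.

142/13

Ratio test on column x_1 — row 1: (19/2)/(13/4) = 38/13; row 2: 25/2 = 25/2; row 3: (5/2)/(3/4) = 10/3. Minimum is 38/13 at row 1 (w1 leaves); pivot element 13/4.
Divide row 1 by 13/4; eliminate column x_1 from the other rows.
z-row update in column x_3: 31/4 − (-11/4)·(15/13) = 142/13.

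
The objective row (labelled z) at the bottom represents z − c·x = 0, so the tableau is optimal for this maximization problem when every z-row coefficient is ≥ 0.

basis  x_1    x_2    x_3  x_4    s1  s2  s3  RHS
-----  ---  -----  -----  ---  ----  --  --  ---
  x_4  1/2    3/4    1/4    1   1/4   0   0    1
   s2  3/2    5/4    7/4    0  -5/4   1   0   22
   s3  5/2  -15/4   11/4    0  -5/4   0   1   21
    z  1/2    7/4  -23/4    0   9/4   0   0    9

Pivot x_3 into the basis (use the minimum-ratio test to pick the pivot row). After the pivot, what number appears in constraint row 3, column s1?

-4

Ratio test on column x_3 — row 1: 1/(1/4) = 4; row 2: 22/(7/4) = 88/7; row 3: 21/(11/4) = 84/11. Minimum is 4 at row 1 (x_4 leaves); pivot element 1/4.
Divide row 1 by 1/4; eliminate column x_3 from the other rows.
Row 3 update in column s1: -5/4 − (11/4)·1 = -4.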